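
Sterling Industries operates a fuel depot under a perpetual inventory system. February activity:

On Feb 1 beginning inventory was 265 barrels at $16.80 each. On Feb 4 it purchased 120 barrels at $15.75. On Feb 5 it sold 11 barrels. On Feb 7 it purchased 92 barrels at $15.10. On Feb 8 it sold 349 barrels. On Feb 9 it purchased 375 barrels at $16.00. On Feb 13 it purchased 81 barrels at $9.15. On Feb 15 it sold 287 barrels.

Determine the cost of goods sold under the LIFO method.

Feb 5, 11 sold [LIFO — newest first]: 11 @ $15.75 = $173.25
Feb 8, 349 sold [LIFO — newest first]: 92 @ $15.10 + 109 @ $15.75 + 148 @ $16.80 = $5,592.35
Feb 15, 287 sold [LIFO — newest first]: 81 @ $9.15 + 206 @ $16.00 = $4,037.15
Total COGS = $173.25 + $5,592.35 + $4,037.15 = $9,802.75
Ending inventory: 117 @ $16.80 + 169 @ $16.00 = $4,669.60

COGS = $9,802.75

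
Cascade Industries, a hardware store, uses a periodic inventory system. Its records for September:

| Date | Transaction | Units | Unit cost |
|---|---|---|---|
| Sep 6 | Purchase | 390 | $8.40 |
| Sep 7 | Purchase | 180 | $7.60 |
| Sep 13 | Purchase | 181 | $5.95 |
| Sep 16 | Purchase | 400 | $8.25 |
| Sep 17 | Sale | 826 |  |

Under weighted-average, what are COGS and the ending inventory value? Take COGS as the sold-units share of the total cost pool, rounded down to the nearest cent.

COGS = $6,473.76; ending inventory = $2,547.19

Sep 17, sell 826: 826/1151 × $9,020.95 → $6,473.76
Ending inventory (cost pool remaining) = $2,547.19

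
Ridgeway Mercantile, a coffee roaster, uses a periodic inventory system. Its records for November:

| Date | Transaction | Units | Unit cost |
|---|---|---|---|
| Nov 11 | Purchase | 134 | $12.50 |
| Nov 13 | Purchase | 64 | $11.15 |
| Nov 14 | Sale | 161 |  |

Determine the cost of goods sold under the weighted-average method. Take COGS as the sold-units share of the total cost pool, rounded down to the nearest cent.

Nov 14, sell 161: 161/198 × $2,388.60 → $1,942.24
Ending inventory (cost pool remaining) = $446.36

COGS = $1,942.24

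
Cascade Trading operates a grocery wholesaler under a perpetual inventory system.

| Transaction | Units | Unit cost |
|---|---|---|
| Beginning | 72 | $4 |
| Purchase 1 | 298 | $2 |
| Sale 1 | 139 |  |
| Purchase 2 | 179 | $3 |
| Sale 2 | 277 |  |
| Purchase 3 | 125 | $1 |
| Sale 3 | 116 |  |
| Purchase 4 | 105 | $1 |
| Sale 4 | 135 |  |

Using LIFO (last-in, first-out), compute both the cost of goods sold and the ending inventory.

COGS = $1,283; ending inventory = $368

Sale 1 (139) [LIFO — newest first]: 139 @ $2 = $278
Sale 2 (277) [LIFO — newest first]: 179 @ $3 + 98 @ $2 = $733
Sale 3 (116) [LIFO — newest first]: 116 @ $1 = $116
Sale 4 (135) [LIFO — newest first]: 105 @ $1 + 9 @ $1 + 21 @ $2 = $156
Total COGS = $278 + $733 + $116 + $156 = $1,283
Ending inventory: 72 @ $4 + 40 @ $2 = $368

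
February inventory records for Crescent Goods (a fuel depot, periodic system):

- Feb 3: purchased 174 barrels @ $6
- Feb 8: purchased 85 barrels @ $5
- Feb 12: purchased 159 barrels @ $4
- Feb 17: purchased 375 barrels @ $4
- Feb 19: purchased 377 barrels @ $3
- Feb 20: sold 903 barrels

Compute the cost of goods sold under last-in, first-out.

COGS = $3,235

Feb 20, 903 sold [LIFO — newest first]: 377 @ $3 + 375 @ $4 + 151 @ $4 = $3,235
Ending inventory: 174 @ $6 + 85 @ $5 + 8 @ $4 = $1,501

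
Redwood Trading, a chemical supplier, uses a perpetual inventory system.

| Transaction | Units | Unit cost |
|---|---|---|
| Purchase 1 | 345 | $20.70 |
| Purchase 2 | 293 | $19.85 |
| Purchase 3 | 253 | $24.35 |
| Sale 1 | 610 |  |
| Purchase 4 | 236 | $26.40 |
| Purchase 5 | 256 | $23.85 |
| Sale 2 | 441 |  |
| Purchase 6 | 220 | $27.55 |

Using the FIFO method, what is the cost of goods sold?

Sale 1 (610) [FIFO — oldest first]: 345 @ $20.70 + 265 @ $19.85 = $12,401.75
Sale 2 (441) [FIFO — oldest first]: 28 @ $19.85 + 253 @ $24.35 + 160 @ $26.40 = $10,940.35
Total COGS = $12,401.75 + $10,940.35 = $23,342.10
Ending inventory: 76 @ $26.40 + 256 @ $23.85 + 220 @ $27.55 = $14,173.00

COGS = $23,342.10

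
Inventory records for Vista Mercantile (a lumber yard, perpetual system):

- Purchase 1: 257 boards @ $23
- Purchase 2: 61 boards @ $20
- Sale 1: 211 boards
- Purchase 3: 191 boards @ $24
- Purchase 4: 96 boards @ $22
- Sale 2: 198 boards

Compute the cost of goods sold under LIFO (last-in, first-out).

COGS = $9,230

Sale 1 (211) [LIFO — newest first]: 61 @ $20 + 150 @ $23 = $4,670
Sale 2 (198) [LIFO — newest first]: 96 @ $22 + 102 @ $24 = $4,560
Total COGS = $4,670 + $4,560 = $9,230
Ending inventory: 107 @ $23 + 89 @ $24 = $4,597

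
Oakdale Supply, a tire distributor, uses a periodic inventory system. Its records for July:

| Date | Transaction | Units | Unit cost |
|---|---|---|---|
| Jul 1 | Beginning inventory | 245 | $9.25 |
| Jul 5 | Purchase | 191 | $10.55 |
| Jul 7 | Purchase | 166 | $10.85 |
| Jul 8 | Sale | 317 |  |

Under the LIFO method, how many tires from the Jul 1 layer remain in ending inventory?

Jul 8, 317 sold [LIFO — newest first]: 166 @ $10.85 + 151 @ $10.55 = $3,394.15
Ending inventory: 245 @ $9.25 + 40 @ $10.55 = $2,688.25

245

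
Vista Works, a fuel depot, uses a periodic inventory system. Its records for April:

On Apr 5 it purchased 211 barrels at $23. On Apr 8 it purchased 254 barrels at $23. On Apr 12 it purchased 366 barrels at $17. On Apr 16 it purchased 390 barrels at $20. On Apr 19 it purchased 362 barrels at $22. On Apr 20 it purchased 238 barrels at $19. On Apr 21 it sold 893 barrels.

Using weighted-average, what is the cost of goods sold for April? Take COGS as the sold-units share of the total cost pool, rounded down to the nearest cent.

COGS = $18,243.97

Apr 21, sell 893: 893/1821 × $37,203.00 → $18,243.97
Ending inventory (cost pool remaining) = $18,959.03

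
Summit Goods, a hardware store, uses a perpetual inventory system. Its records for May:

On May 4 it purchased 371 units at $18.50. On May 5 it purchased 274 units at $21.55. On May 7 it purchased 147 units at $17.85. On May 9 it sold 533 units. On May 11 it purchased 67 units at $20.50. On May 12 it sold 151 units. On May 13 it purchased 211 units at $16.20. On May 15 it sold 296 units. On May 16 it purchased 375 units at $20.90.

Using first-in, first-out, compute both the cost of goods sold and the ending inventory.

COGS = $18,725.85; ending inventory = $9,295.50

May 9, 533 sold [FIFO — oldest first]: 371 @ $18.50 + 162 @ $21.55 = $10,354.60
May 12, 151 sold [FIFO — oldest first]: 112 @ $21.55 + 39 @ $17.85 = $3,109.75
May 15, 296 sold [FIFO — oldest first]: 108 @ $17.85 + 67 @ $20.50 + 121 @ $16.20 = $5,261.50
Total COGS = $10,354.60 + $3,109.75 + $5,261.50 = $18,725.85
Ending inventory: 90 @ $16.20 + 375 @ $20.90 = $9,295.50
Check: goods available $28,021.35 = COGS $18,725.85 + ending $9,295.50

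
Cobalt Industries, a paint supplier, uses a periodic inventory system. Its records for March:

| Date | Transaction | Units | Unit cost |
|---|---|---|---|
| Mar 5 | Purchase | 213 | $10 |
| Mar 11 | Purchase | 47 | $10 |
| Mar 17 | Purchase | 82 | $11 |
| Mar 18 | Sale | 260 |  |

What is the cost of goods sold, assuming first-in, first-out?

Mar 18, 260 sold [FIFO — oldest first]: 213 @ $10 + 47 @ $10 = $2,600
Ending inventory: 82 @ $11 = $902
Check: goods available $3,502 = COGS $2,600 + ending $902

COGS = $2,600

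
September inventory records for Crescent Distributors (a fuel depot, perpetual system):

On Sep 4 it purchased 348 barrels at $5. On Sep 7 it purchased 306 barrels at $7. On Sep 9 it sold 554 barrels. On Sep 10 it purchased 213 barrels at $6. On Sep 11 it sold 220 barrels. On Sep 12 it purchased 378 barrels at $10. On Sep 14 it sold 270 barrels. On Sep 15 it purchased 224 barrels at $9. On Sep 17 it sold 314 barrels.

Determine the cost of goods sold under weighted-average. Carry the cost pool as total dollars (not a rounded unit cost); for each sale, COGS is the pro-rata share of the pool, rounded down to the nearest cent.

COGS = $9,946.17

After Sep 4: 348 on hand, pool $1,740.00 (≈ $5.0000 each)
After Sep 7: 654 on hand, pool $3,882.00 (≈ $5.9358 each)
Sep 9, sell 554: 554/654 × $3,882.00 → $3,288.42
After Sep 10: 313 on hand, pool $1,871.58 (≈ $5.9795 each)
Sep 11, sell 220: 220/313 × $1,871.58 → $1,315.48
After Sep 12: 471 on hand, pool $4,336.10 (≈ $9.2062 each)
Sep 14, sell 270: 270/471 × $4,336.10 → $2,485.66
After Sep 15: 425 on hand, pool $3,866.44 (≈ $9.0975 each)
Sep 17, sell 314: 314/425 × $3,866.44 → $2,856.61
Total COGS = $3,288.42 + $1,315.48 + $2,485.66 + $2,856.61 = $9,946.17
Ending inventory (cost pool remaining) = $1,009.83
Check: goods available $10,956.00 = COGS $9,946.17 + ending $1,009.83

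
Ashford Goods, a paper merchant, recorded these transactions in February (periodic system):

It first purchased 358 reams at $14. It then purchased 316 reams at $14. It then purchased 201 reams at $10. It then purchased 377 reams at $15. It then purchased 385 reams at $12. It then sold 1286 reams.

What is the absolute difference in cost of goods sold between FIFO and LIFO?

$702

FIFO COGS: 358 @ $14 + 316 @ $14 + 201 @ $10 + 377 @ $15 + 34 @ $12 = $17,509
LIFO COGS: 385 @ $12 + 377 @ $15 + 201 @ $10 + 316 @ $14 + 7 @ $14 = $16,807
Difference = |$17,509 − $16,807| = $702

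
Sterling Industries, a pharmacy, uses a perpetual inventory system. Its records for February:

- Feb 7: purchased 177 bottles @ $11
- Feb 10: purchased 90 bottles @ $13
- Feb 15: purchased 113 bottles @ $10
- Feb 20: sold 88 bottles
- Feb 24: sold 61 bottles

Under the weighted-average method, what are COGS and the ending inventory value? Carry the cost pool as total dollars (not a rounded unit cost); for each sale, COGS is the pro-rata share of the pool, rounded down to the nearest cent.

COGS = $1,665.26; ending inventory = $2,581.74

After Feb 7: 177 on hand, pool $1,947.00 (≈ $11.0000 each)
After Feb 10: 267 on hand, pool $3,117.00 (≈ $11.6742 each)
After Feb 15: 380 on hand, pool $4,247.00 (≈ $11.1763 each)
Feb 20, sell 88: 88/380 × $4,247.00 → $983.51
Feb 24, sell 61: 61/292 × $3,263.49 → $681.75
Total COGS = $983.51 + $681.75 = $1,665.26
Ending inventory (cost pool remaining) = $2,581.74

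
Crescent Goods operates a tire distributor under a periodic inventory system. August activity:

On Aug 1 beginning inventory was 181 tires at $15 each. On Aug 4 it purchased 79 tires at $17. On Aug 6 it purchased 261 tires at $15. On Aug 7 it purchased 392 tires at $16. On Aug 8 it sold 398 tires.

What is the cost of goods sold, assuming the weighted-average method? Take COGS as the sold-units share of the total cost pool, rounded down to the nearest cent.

COGS = $6,209.75

Aug 8, sell 398: 398/913 × $14,245.00 → $6,209.75
Ending inventory (cost pool remaining) = $8,035.25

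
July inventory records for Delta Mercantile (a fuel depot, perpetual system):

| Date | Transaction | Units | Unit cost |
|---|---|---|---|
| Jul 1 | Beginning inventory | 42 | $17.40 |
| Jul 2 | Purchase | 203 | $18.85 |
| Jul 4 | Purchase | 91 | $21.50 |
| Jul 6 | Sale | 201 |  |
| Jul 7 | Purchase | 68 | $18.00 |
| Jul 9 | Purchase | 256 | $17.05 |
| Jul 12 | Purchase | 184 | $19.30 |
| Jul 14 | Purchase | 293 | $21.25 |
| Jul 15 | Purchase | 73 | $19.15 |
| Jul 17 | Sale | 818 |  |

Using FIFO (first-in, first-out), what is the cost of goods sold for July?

Jul 6, 201 sold [FIFO — oldest first]: 42 @ $17.40 + 159 @ $18.85 = $3,727.95
Jul 17, 818 sold [FIFO — oldest first]: 44 @ $18.85 + 91 @ $21.50 + 68 @ $18.00 + 256 @ $17.05 + 184 @ $19.30 + 175 @ $21.25 = $15,644.65
Total COGS = $3,727.95 + $15,644.65 = $19,372.60
Ending inventory: 118 @ $21.25 + 73 @ $19.15 = $3,905.45

COGS = $19,372.60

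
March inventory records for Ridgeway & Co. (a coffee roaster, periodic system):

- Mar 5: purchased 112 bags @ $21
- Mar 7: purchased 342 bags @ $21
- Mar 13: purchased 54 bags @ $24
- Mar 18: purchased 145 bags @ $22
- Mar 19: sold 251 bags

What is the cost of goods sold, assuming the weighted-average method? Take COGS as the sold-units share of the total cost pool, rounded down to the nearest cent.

COGS = $5,389.00

Mar 19, sell 251: 251/653 × $14,020.00 → $5,389.00
Ending inventory (cost pool remaining) = $8,631.00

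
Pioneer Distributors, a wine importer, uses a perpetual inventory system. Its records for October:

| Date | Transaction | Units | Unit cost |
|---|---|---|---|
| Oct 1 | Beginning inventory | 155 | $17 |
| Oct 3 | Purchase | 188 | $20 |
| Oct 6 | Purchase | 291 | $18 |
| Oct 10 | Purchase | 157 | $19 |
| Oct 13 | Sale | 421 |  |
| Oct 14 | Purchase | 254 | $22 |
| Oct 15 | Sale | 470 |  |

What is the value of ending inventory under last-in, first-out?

Ending inventory = $2,618

Oct 13, 421 sold [LIFO — newest first]: 157 @ $19 + 264 @ $18 = $7,735
Oct 15, 470 sold [LIFO — newest first]: 254 @ $22 + 27 @ $18 + 188 @ $20 + 1 @ $17 = $9,851
Total COGS = $7,735 + $9,851 = $17,586
Ending inventory: 154 @ $17 = $2,618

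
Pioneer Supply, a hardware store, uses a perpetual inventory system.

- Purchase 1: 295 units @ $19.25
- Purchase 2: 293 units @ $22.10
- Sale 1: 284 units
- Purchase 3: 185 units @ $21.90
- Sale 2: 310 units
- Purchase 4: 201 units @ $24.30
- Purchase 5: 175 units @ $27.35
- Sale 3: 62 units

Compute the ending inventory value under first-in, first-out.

Sale 1 (284) [FIFO — oldest first]: 284 @ $19.25 = $5,467.00
Sale 2 (310) [FIFO — oldest first]: 11 @ $19.25 + 293 @ $22.10 + 6 @ $21.90 = $6,818.45
Sale 3 (62) [FIFO — oldest first]: 62 @ $21.90 = $1,357.80
Total COGS = $5,467.00 + $6,818.45 + $1,357.80 = $13,643.25
Ending inventory: 117 @ $21.90 + 201 @ $24.30 + 175 @ $27.35 = $12,232.85

Ending inventory = $12,232.85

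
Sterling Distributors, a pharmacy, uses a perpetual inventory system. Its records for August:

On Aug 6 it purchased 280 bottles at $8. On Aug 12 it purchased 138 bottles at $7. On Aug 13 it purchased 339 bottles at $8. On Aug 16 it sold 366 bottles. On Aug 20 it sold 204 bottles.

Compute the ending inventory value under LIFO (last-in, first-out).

Aug 16, 366 sold [LIFO — newest first]: 339 @ $8 + 27 @ $7 = $2,901
Aug 20, 204 sold [LIFO — newest first]: 111 @ $7 + 93 @ $8 = $1,521
Total COGS = $2,901 + $1,521 = $4,422
Ending inventory: 187 @ $8 = $1,496
Check: goods available $5,918 = COGS $4,422 + ending $1,496

Ending inventory = $1,496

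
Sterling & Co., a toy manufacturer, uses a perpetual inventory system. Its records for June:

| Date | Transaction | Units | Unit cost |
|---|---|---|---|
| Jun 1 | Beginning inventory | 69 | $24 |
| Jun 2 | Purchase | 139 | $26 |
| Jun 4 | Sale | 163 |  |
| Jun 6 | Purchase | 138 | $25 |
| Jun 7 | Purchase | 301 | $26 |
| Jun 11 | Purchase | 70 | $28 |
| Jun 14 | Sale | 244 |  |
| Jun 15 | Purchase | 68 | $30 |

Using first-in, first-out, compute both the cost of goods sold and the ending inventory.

Jun 4, 163 sold [FIFO — oldest first]: 69 @ $24 + 94 @ $26 = $4,100
Jun 14, 244 sold [FIFO — oldest first]: 45 @ $26 + 138 @ $25 + 61 @ $26 = $6,206
Total COGS = $4,100 + $6,206 = $10,306
Ending inventory: 240 @ $26 + 70 @ $28 + 68 @ $30 = $10,240

COGS = $10,306; ending inventory = $10,240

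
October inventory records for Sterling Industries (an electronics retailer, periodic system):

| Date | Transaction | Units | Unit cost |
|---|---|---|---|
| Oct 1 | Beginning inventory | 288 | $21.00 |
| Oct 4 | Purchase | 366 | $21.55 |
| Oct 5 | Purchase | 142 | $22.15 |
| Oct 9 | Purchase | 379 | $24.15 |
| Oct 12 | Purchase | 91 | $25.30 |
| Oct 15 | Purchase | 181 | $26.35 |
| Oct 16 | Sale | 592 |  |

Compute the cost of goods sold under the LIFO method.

Oct 16, 592 sold [LIFO — newest first]: 181 @ $26.35 + 91 @ $25.30 + 320 @ $24.15 = $14,799.65
Ending inventory: 288 @ $21.00 + 366 @ $21.55 + 142 @ $22.15 + 59 @ $24.15 = $18,505.45
Check: goods available $33,305.10 = COGS $14,799.65 + ending $18,505.45

COGS = $14,799.65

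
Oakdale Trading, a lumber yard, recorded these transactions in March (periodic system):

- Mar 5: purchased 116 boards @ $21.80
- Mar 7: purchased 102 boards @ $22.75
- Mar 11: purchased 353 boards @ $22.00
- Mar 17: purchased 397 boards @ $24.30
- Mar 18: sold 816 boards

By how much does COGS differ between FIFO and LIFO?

FIFO COGS: 116 @ $21.80 + 102 @ $22.75 + 353 @ $22.00 + 245 @ $24.30 = $18,568.80
LIFO COGS: 397 @ $24.30 + 353 @ $22.00 + 66 @ $22.75 = $18,914.60
Difference = |$18,568.80 − $18,914.60| = $345.80

$345.80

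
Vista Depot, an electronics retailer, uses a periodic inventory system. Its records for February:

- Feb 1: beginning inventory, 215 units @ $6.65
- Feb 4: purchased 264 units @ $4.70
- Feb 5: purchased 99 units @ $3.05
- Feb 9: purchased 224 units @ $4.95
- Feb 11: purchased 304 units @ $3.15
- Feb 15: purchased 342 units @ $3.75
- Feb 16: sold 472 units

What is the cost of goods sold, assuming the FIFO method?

COGS = $2,637.65

Feb 16, 472 sold [FIFO — oldest first]: 215 @ $6.65 + 257 @ $4.70 = $2,637.65
Ending inventory: 7 @ $4.70 + 99 @ $3.05 + 224 @ $4.95 + 304 @ $3.15 + 342 @ $3.75 = $3,683.75
Check: goods available $6,321.40 = COGS $2,637.65 + ending $3,683.75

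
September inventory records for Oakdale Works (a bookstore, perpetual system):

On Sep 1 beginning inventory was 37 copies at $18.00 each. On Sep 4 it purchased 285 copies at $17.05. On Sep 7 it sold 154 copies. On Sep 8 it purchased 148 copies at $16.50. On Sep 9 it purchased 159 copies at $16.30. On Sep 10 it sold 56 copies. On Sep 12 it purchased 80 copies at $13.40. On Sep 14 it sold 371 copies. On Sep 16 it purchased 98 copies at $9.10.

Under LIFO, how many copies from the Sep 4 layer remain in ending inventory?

91

Sep 7, 154 sold [LIFO — newest first]: 154 @ $17.05 = $2,625.70
Sep 10, 56 sold [LIFO — newest first]: 56 @ $16.30 = $912.80
Sep 14, 371 sold [LIFO — newest first]: 80 @ $13.40 + 103 @ $16.30 + 148 @ $16.50 + 40 @ $17.05 = $5,874.90
Total COGS = $2,625.70 + $912.80 + $5,874.90 = $9,413.40
Ending inventory: 37 @ $18.00 + 91 @ $17.05 + 98 @ $9.10 = $3,109.35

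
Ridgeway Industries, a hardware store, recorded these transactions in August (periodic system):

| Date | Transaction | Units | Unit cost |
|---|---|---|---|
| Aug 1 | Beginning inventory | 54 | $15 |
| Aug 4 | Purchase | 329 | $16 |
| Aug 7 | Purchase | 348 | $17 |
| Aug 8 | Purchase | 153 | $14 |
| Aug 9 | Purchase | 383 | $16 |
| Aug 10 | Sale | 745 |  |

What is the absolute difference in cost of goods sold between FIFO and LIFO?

FIFO COGS: 54 @ $15 + 329 @ $16 + 348 @ $17 + 14 @ $14 = $12,186
LIFO COGS: 383 @ $16 + 153 @ $14 + 209 @ $17 = $11,823
Difference = |$12,186 − $11,823| = $363

$363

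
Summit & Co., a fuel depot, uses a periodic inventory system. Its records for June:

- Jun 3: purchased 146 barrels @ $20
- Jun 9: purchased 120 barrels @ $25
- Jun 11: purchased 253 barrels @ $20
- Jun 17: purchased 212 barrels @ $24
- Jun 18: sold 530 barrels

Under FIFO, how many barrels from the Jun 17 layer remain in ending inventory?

201

Jun 18, 530 sold [FIFO — oldest first]: 146 @ $20 + 120 @ $25 + 253 @ $20 + 11 @ $24 = $11,244
Ending inventory: 201 @ $24 = $4,824
Check: goods available $16,068 = COGS $11,244 + ending $4,824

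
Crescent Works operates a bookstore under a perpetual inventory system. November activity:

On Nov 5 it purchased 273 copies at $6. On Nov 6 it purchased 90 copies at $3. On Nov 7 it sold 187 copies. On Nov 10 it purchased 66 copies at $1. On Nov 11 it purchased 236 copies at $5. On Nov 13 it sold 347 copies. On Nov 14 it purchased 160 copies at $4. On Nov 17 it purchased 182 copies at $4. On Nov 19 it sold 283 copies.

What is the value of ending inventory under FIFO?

Nov 7, 187 sold [FIFO — oldest first]: 187 @ $6 = $1,122
Nov 13, 347 sold [FIFO — oldest first]: 86 @ $6 + 90 @ $3 + 66 @ $1 + 105 @ $5 = $1,377
Nov 19, 283 sold [FIFO — oldest first]: 131 @ $5 + 152 @ $4 = $1,263
Total COGS = $1,122 + $1,377 + $1,263 = $3,762
Ending inventory: 8 @ $4 + 182 @ $4 = $760
Check: goods available $4,522 = COGS $3,762 + ending $760

Ending inventory = $760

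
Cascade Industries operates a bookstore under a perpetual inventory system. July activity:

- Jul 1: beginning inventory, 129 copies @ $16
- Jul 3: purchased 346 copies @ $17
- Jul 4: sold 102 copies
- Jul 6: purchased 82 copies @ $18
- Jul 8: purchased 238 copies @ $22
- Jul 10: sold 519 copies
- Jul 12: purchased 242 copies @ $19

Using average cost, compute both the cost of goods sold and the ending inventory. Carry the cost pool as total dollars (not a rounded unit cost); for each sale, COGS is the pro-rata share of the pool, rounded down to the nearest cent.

After Jul 1: 129 on hand, pool $2,064.00 (≈ $16.0000 each)
After Jul 3: 475 on hand, pool $7,946.00 (≈ $16.7284 each)
Jul 4, sell 102: 102/475 × $7,946.00 → $1,706.29
After Jul 6: 455 on hand, pool $7,715.71 (≈ $16.9576 each)
After Jul 8: 693 on hand, pool $12,951.71 (≈ $18.6893 each)
Jul 10, sell 519: 519/693 × $12,951.71 → $9,699.76
After Jul 12: 416 on hand, pool $7,849.95 (≈ $18.8701 each)
Total COGS = $1,706.29 + $9,699.76 = $11,406.05
Ending inventory (cost pool remaining) = $7,849.95

COGS = $11,406.05; ending inventory = $7,849.95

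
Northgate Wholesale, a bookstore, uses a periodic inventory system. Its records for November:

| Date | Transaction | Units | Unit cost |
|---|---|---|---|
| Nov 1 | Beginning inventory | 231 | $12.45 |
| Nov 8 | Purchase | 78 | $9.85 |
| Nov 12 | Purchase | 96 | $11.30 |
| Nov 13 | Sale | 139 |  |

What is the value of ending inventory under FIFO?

Ending inventory = $2,998.50

Nov 13, 139 sold [FIFO — oldest first]: 139 @ $12.45 = $1,730.55
Ending inventory: 92 @ $12.45 + 78 @ $9.85 + 96 @ $11.30 = $2,998.50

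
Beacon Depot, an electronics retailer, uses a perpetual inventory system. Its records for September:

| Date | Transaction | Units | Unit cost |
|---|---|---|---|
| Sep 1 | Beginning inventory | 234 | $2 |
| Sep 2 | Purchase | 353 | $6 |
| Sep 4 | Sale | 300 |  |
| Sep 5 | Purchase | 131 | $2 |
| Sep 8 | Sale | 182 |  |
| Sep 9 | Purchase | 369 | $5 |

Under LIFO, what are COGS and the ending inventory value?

Sep 4, 300 sold [LIFO — newest first]: 300 @ $6 = $1,800
Sep 8, 182 sold [LIFO — newest first]: 131 @ $2 + 51 @ $6 = $568
Total COGS = $1,800 + $568 = $2,368
Ending inventory: 234 @ $2 + 2 @ $6 + 369 @ $5 = $2,325
Check: goods available $4,693 = COGS $2,368 + ending $2,325

COGS = $2,368; ending inventory = $2,325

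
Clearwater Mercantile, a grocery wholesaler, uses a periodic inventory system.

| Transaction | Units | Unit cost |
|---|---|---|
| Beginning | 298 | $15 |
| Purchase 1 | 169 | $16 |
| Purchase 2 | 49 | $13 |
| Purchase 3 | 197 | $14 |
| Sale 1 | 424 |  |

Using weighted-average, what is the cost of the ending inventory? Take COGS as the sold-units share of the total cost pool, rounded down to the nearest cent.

Ending inventory = $4,283.93

Sale 1, sell 424: 424/713 × $10,569.00 → $6,285.07
Ending inventory (cost pool remaining) = $4,283.93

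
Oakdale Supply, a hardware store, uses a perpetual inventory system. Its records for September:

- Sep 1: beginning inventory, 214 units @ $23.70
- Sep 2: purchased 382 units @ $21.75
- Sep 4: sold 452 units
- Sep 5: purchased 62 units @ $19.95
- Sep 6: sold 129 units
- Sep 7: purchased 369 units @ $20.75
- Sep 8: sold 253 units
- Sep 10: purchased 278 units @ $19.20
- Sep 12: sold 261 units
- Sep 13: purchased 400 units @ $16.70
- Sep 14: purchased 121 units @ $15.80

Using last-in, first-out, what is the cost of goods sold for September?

COGS = $23,053.25

Sep 4, 452 sold [LIFO — newest first]: 382 @ $21.75 + 70 @ $23.70 = $9,967.50
Sep 6, 129 sold [LIFO — newest first]: 62 @ $19.95 + 67 @ $23.70 = $2,824.80
Sep 8, 253 sold [LIFO — newest first]: 253 @ $20.75 = $5,249.75
Sep 12, 261 sold [LIFO — newest first]: 261 @ $19.20 = $5,011.20
Total COGS = $9,967.50 + $2,824.80 + $5,249.75 + $5,011.20 = $23,053.25
Ending inventory: 77 @ $23.70 + 116 @ $20.75 + 17 @ $19.20 + 400 @ $16.70 + 121 @ $15.80 = $13,150.10
Check: goods available $36,203.35 = COGS $23,053.25 + ending $13,150.10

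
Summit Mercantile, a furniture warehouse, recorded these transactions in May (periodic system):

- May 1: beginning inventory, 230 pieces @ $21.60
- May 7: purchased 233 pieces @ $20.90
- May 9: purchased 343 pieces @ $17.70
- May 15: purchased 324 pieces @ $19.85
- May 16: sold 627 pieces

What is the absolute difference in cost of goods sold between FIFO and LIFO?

FIFO COGS: 230 @ $21.60 + 233 @ $20.90 + 164 @ $17.70 = $12,740.50
LIFO COGS: 324 @ $19.85 + 303 @ $17.70 = $11,794.50
Difference = |$12,740.50 − $11,794.50| = $946.00

$946.00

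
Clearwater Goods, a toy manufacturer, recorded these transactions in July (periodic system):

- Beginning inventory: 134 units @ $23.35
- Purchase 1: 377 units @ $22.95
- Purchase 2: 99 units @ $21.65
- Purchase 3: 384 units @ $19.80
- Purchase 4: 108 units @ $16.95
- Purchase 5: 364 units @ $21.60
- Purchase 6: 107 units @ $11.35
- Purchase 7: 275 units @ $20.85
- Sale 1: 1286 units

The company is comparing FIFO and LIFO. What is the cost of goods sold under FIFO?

FIFO COGS: 134 @ $23.35 + 377 @ $22.95 + 99 @ $21.65 + 384 @ $19.80 + 108 @ $16.95 + 184 @ $21.60 = $27,332.60
LIFO COGS: 275 @ $20.85 + 107 @ $11.35 + 364 @ $21.60 + 108 @ $16.95 + 384 @ $19.80 + 48 @ $21.65 = $25,283.60

COGS = $27,332.60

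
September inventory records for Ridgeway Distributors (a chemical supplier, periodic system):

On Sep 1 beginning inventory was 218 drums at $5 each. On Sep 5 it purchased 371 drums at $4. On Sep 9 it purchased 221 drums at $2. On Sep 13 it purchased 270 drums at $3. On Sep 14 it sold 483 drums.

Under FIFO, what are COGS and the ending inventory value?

COGS = $2,150; ending inventory = $1,676

Sep 14, 483 sold [FIFO — oldest first]: 218 @ $5 + 265 @ $4 = $2,150
Ending inventory: 106 @ $4 + 221 @ $2 + 270 @ $3 = $1,676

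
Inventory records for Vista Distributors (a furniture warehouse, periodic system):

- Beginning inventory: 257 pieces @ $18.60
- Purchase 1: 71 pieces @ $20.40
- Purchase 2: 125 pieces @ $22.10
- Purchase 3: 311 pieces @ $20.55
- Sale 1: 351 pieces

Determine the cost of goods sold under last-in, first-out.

COGS = $7,275.05

Sale 1 (351) [LIFO — newest first]: 311 @ $20.55 + 40 @ $22.10 = $7,275.05
Ending inventory: 257 @ $18.60 + 71 @ $20.40 + 85 @ $22.10 = $8,107.10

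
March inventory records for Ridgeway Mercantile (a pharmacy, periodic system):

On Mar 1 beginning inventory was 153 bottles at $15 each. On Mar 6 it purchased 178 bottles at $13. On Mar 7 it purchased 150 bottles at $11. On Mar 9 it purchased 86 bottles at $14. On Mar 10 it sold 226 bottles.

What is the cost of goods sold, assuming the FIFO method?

COGS = $3,244

Mar 10, 226 sold [FIFO — oldest first]: 153 @ $15 + 73 @ $13 = $3,244
Ending inventory: 105 @ $13 + 150 @ $11 + 86 @ $14 = $4,219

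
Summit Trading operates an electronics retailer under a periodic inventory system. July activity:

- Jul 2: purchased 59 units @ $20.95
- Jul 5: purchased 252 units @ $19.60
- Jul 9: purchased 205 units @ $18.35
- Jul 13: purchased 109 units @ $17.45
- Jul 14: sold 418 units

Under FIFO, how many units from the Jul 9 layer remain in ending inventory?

Jul 14, 418 sold [FIFO — oldest first]: 59 @ $20.95 + 252 @ $19.60 + 107 @ $18.35 = $8,138.70
Ending inventory: 98 @ $18.35 + 109 @ $17.45 = $3,700.35

98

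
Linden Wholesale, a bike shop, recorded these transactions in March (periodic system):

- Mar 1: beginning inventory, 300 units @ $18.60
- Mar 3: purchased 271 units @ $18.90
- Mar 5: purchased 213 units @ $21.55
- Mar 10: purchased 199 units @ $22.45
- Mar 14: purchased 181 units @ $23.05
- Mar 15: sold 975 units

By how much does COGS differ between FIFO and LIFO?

$836.25

FIFO COGS: 300 @ $18.60 + 271 @ $18.90 + 213 @ $21.55 + 191 @ $22.45 = $19,580.00
LIFO COGS: 181 @ $23.05 + 199 @ $22.45 + 213 @ $21.55 + 271 @ $18.90 + 111 @ $18.60 = $20,416.25
Difference = |$19,580.00 − $20,416.25| = $836.25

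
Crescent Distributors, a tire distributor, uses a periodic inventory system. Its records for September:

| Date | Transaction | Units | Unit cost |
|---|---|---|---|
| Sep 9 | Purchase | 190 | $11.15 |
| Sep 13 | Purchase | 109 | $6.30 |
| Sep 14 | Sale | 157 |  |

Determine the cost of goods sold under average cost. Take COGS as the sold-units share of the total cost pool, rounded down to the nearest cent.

COGS = $1,472.96

Sep 14, sell 157: 157/299 × $2,805.20 → $1,472.96
Ending inventory (cost pool remaining) = $1,332.24
Check: goods available $2,805.20 = COGS $1,472.96 + ending $1,332.24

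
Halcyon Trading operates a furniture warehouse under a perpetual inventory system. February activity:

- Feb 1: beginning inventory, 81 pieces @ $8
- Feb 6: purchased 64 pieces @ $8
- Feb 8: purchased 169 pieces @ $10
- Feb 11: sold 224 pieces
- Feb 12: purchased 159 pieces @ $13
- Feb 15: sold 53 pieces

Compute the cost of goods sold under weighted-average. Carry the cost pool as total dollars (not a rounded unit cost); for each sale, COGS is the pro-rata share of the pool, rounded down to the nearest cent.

After Feb 1: 81 on hand, pool $648.00 (≈ $8.0000 each)
After Feb 6: 145 on hand, pool $1,160.00 (≈ $8.0000 each)
After Feb 8: 314 on hand, pool $2,850.00 (≈ $9.0764 each)
Feb 11, sell 224: 224/314 × $2,850.00 → $2,033.12
After Feb 12: 249 on hand, pool $2,883.88 (≈ $11.5818 each)
Feb 15, sell 53: 53/249 × $2,883.88 → $613.83
Total COGS = $2,033.12 + $613.83 = $2,646.95
Ending inventory (cost pool remaining) = $2,270.05

COGS = $2,646.95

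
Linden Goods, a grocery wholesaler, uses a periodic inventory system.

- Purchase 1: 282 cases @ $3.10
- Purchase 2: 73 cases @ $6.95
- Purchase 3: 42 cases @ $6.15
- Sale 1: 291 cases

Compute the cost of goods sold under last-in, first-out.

Sale 1 (291) [LIFO — newest first]: 42 @ $6.15 + 73 @ $6.95 + 176 @ $3.10 = $1,311.25
Ending inventory: 106 @ $3.10 = $328.60
Check: goods available $1,639.85 = COGS $1,311.25 + ending $328.60

COGS = $1,311.25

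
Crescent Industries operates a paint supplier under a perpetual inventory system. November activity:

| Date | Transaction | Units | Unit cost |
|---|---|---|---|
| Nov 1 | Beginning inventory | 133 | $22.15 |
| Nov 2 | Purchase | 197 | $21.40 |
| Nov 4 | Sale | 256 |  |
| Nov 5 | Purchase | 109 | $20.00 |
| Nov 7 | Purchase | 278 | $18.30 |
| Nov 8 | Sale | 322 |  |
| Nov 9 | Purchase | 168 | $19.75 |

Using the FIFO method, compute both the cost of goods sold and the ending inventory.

COGS = $11,885.45; ending inventory = $5,861.70

Nov 4, 256 sold [FIFO — oldest first]: 133 @ $22.15 + 123 @ $21.40 = $5,578.15
Nov 8, 322 sold [FIFO — oldest first]: 74 @ $21.40 + 109 @ $20.00 + 139 @ $18.30 = $6,307.30
Total COGS = $5,578.15 + $6,307.30 = $11,885.45
Ending inventory: 139 @ $18.30 + 168 @ $19.75 = $5,861.70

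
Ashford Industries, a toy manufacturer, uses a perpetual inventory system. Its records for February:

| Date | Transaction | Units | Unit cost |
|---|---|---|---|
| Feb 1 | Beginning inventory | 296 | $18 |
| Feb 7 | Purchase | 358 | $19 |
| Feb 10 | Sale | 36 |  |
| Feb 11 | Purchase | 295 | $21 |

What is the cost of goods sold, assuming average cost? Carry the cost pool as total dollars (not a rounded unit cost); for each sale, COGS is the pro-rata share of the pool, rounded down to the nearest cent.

COGS = $667.70

After Feb 1: 296 on hand, pool $5,328.00 (≈ $18.0000 each)
After Feb 7: 654 on hand, pool $12,130.00 (≈ $18.5474 each)
Feb 10, sell 36: 36/654 × $12,130.00 → $667.70
After Feb 11: 913 on hand, pool $17,657.30 (≈ $19.3399 each)
Ending inventory (cost pool remaining) = $17,657.30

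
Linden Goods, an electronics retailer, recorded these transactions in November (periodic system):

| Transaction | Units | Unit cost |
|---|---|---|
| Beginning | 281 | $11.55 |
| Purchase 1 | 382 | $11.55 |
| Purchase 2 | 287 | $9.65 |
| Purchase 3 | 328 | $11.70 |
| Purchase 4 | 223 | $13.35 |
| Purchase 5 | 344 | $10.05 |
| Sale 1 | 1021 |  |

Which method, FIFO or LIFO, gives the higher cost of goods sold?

FIFO COGS: 281 @ $11.55 + 382 @ $11.55 + 287 @ $9.65 + 71 @ $11.70 = $11,257.90
LIFO COGS: 344 @ $10.05 + 223 @ $13.35 + 328 @ $11.70 + 126 @ $9.65 = $11,487.75

LIFO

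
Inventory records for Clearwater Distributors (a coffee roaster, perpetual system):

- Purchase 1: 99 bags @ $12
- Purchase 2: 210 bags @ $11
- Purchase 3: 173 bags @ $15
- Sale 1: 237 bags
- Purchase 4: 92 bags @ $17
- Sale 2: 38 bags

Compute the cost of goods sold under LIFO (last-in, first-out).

Sale 1 (237) [LIFO — newest first]: 173 @ $15 + 64 @ $11 = $3,299
Sale 2 (38) [LIFO — newest first]: 38 @ $17 = $646
Total COGS = $3,299 + $646 = $3,945
Ending inventory: 99 @ $12 + 146 @ $11 + 54 @ $17 = $3,712

COGS = $3,945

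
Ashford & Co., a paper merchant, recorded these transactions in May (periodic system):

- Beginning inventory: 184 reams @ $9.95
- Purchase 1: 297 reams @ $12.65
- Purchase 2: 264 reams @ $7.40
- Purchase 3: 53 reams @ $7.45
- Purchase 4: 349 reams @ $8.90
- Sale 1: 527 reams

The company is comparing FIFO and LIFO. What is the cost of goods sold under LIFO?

FIFO COGS: 184 @ $9.95 + 297 @ $12.65 + 46 @ $7.40 = $5,928.25
LIFO COGS: 349 @ $8.90 + 53 @ $7.45 + 125 @ $7.40 = $4,425.95

COGS = $4,425.95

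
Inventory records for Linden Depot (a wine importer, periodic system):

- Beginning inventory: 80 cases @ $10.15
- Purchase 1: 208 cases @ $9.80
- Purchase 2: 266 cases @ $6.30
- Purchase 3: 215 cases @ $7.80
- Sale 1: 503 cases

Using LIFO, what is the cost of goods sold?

Sale 1 (503) [LIFO — newest first]: 215 @ $7.80 + 266 @ $6.30 + 22 @ $9.80 = $3,568.40
Ending inventory: 80 @ $10.15 + 186 @ $9.80 = $2,634.80

COGS = $3,568.40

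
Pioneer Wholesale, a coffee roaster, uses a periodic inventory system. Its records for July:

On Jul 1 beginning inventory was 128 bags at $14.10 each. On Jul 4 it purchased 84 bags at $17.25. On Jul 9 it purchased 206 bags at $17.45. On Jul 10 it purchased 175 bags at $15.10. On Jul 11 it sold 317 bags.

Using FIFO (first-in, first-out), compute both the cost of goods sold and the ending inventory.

Jul 11, 317 sold [FIFO — oldest first]: 128 @ $14.10 + 84 @ $17.25 + 105 @ $17.45 = $5,086.05
Ending inventory: 101 @ $17.45 + 175 @ $15.10 = $4,404.95

COGS = $5,086.05; ending inventory = $4,404.95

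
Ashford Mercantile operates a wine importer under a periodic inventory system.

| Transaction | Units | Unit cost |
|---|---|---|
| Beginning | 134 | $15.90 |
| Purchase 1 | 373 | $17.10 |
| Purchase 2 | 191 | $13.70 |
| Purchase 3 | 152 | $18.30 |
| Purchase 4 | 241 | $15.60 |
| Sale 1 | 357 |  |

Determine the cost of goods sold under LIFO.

COGS = $5,882.40

Sale 1 (357) [LIFO — newest first]: 241 @ $15.60 + 116 @ $18.30 = $5,882.40
Ending inventory: 134 @ $15.90 + 373 @ $17.10 + 191 @ $13.70 + 36 @ $18.30 = $11,784.40
Check: goods available $17,666.80 = COGS $5,882.40 + ending $11,784.40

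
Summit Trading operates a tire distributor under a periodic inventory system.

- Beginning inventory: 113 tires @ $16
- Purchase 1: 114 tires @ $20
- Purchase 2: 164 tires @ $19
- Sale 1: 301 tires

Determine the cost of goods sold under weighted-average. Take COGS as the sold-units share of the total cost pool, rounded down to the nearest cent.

COGS = $5,545.79

Sale 1, sell 301: 301/391 × $7,204.00 → $5,545.79
Ending inventory (cost pool remaining) = $1,658.21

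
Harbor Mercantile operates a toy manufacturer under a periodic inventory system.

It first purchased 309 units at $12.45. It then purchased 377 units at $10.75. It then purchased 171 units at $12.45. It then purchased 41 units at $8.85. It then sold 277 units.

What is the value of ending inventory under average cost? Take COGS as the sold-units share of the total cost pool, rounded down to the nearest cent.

Sale 1, sell 277: 277/898 × $10,391.60 → $3,205.42
Ending inventory (cost pool remaining) = $7,186.18
Check: goods available $10,391.60 = COGS $3,205.42 + ending $7,186.18

Ending inventory = $7,186.18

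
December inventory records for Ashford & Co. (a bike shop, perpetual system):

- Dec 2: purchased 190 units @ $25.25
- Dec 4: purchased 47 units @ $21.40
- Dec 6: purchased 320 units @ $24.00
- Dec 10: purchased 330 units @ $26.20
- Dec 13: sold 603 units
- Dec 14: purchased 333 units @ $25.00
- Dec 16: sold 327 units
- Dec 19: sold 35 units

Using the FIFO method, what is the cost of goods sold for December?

COGS = $24,079.30

Dec 13, 603 sold [FIFO — oldest first]: 190 @ $25.25 + 47 @ $21.40 + 320 @ $24.00 + 46 @ $26.20 = $14,688.50
Dec 16, 327 sold [FIFO — oldest first]: 284 @ $26.20 + 43 @ $25.00 = $8,515.80
Dec 19, 35 sold [FIFO — oldest first]: 35 @ $25.00 = $875.00
Total COGS = $14,688.50 + $8,515.80 + $875.00 = $24,079.30
Ending inventory: 255 @ $25.00 = $6,375.00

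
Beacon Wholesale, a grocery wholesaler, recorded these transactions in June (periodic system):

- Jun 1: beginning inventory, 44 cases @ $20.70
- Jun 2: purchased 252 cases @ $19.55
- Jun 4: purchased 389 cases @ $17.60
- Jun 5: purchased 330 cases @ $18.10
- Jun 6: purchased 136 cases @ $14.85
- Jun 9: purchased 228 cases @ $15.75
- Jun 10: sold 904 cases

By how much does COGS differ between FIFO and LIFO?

FIFO COGS: 44 @ $20.70 + 252 @ $19.55 + 389 @ $17.60 + 219 @ $18.10 = $16,647.70
LIFO COGS: 228 @ $15.75 + 136 @ $14.85 + 330 @ $18.10 + 210 @ $17.60 = $15,279.60
Difference = |$16,647.70 − $15,279.60| = $1,368.10

$1,368.10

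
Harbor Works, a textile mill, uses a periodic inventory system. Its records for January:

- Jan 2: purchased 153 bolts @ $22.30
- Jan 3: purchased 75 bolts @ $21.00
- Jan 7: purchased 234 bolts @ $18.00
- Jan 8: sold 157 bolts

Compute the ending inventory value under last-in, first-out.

Jan 8, 157 sold [LIFO — newest first]: 157 @ $18.00 = $2,826.00
Ending inventory: 153 @ $22.30 + 75 @ $21.00 + 77 @ $18.00 = $6,372.90
Check: goods available $9,198.90 = COGS $2,826.00 + ending $6,372.90

Ending inventory = $6,372.90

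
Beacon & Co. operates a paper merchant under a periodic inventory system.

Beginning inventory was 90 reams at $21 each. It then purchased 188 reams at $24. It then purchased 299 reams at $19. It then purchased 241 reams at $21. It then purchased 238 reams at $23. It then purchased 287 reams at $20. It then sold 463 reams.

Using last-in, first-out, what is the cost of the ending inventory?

Ending inventory = $18,570

Sale 1 (463) [LIFO — newest first]: 287 @ $20 + 176 @ $23 = $9,788
Ending inventory: 90 @ $21 + 188 @ $24 + 299 @ $19 + 241 @ $21 + 62 @ $23 = $18,570
Check: goods available $28,358 = COGS $9,788 + ending $18,570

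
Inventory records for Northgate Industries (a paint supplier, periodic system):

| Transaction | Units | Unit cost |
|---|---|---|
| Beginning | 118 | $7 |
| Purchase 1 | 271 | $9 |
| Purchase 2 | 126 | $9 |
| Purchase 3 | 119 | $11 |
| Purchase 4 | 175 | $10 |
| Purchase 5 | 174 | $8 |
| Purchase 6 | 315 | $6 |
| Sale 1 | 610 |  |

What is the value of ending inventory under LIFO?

Sale 1 (610) [LIFO — newest first]: 315 @ $6 + 174 @ $8 + 121 @ $10 = $4,492
Ending inventory: 118 @ $7 + 271 @ $9 + 126 @ $9 + 119 @ $11 + 54 @ $10 = $6,248
Check: goods available $10,740 = COGS $4,492 + ending $6,248

Ending inventory = $6,248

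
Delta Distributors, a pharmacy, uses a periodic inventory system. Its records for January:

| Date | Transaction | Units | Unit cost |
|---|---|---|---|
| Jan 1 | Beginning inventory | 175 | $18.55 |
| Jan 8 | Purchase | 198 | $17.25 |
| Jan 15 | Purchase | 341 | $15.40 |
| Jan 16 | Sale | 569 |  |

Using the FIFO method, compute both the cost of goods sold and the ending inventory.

COGS = $9,680.15; ending inventory = $2,233.00

Jan 16, 569 sold [FIFO — oldest first]: 175 @ $18.55 + 198 @ $17.25 + 196 @ $15.40 = $9,680.15
Ending inventory: 145 @ $15.40 = $2,233.00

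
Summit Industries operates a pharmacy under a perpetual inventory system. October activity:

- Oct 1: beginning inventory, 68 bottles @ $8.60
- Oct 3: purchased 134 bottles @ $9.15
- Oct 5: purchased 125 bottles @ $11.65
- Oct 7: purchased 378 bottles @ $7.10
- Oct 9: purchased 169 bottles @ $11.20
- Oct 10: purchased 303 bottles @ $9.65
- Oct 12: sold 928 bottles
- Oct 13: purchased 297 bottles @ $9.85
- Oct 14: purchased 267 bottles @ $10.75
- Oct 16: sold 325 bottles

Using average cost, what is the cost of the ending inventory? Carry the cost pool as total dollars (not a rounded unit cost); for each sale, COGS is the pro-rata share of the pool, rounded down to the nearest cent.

Ending inventory = $4,846.19

After Oct 1: 68 on hand, pool $584.80 (≈ $8.6000 each)
After Oct 3: 202 on hand, pool $1,810.90 (≈ $8.9649 each)
After Oct 5: 327 on hand, pool $3,267.15 (≈ $9.9913 each)
After Oct 7: 705 on hand, pool $5,950.95 (≈ $8.4411 each)
After Oct 9: 874 on hand, pool $7,843.75 (≈ $8.9745 each)
After Oct 10: 1177 on hand, pool $10,767.70 (≈ $9.1484 each)
Oct 12, sell 928: 928/1177 × $10,767.70 → $8,489.74
After Oct 13: 546 on hand, pool $5,203.41 (≈ $9.5301 each)
After Oct 14: 813 on hand, pool $8,073.66 (≈ $9.9307 each)
Oct 16, sell 325: 325/813 × $8,073.66 → $3,227.47
Total COGS = $8,489.74 + $3,227.47 = $11,717.21
Ending inventory (cost pool remaining) = $4,846.19
Check: goods available $16,563.40 = COGS $11,717.21 + ending $4,846.19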